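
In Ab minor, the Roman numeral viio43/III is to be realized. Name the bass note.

Fb

The applied chord viio43/III is rooted on Bb: Bb-Db-Fb-Abb.
The figure 43 means second inversion — the fifth is in the bass.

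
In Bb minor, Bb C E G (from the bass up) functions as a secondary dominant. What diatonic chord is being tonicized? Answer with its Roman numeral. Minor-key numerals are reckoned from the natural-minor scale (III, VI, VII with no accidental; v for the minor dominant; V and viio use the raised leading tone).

V

The chord is a dominant seventh chord on C.
A dominant resolves down a perfect fifth: C → F. In Bb minor, F is scale degree 5, i.e. V.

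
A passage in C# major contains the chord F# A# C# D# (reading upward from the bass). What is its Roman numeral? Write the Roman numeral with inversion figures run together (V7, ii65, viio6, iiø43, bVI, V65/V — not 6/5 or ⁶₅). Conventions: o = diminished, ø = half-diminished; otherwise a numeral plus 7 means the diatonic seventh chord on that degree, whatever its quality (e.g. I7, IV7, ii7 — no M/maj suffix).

The pitches D#-F#-A#-C# form a minor seventh chord rooted on D#.
D# is scale degree 2 in C# major, and a minor seventh chord on that degree is written ii7.
With F# in the bass the chord is in first inversion, so the figured bass is 65.

ii65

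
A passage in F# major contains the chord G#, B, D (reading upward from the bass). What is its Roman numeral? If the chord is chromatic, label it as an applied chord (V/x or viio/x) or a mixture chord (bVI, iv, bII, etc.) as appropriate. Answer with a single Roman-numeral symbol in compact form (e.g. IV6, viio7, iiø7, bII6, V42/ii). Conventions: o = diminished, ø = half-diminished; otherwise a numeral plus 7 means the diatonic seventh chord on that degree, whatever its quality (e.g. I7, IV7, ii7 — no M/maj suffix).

The pitches G#-B-D form a diminished triad rooted on G#.
G# is the second degree of F# major. This is the diminished supertonic triad, borrowed from the parallel minor.

iio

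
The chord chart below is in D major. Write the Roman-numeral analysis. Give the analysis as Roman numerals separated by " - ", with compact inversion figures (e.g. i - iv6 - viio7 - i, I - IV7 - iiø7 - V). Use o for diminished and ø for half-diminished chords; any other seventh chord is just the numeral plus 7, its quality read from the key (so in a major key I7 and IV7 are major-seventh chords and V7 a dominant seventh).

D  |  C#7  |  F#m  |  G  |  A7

I - V7/iii - iii - IV - V7

D has root D, degree 1 in D major, so I.
C#7: a dominant seventh chord on C#, the applied dominant of iii → V7/iii.
F#m has root F#, degree 3 in D major, so iii.
G has root G, degree 4 in D major, so IV.
A7: root A is the dominant; dominant seventh chord there is V7.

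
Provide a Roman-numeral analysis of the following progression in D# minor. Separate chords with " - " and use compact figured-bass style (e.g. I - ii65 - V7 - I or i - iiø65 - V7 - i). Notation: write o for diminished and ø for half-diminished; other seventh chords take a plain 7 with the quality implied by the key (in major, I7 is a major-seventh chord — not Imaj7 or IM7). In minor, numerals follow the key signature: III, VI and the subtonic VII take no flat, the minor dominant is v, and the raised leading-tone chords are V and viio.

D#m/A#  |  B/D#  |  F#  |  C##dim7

i64 - VI6 - III - viio7

D#m/A#: minor triad on D# = scale degree 1 → i64.
B/D#: major triad on B = scale degree 6 → VI6.
F#: major triad on F# = scale degree 3 → III.
C##dim7: root C## is the leading tone; fully diminished seventh chord there is viio7.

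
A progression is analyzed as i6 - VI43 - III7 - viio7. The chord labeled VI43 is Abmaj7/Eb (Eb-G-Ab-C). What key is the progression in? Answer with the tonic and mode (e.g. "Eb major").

The anchor chord is a major seventh chord on Ab, labeled VI43.
Counting down 5 scale steps from Ab places the tonic on C; a major seventh chord on degree 6 is diatonic only in minor.

C minor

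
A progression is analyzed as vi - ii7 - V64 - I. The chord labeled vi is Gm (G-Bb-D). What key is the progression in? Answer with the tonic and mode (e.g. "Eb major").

The anchor chord is a minor triad on G, labeled vi.
Counting down 5 scale steps from G places the tonic on Bb; a minor triad on degree 6 is diatonic only in major.

Bb major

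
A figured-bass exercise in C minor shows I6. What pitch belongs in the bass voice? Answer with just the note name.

I in C minor has root C; the chord is C-E-G.
The figure 6 means first inversion — the third is in the bass.

E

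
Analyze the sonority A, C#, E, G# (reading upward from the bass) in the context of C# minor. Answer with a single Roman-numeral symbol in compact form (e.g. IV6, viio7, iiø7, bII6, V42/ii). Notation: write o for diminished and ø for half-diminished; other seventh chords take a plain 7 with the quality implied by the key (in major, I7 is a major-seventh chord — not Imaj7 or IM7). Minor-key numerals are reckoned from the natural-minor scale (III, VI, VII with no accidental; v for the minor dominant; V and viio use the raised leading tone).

Stacked in thirds the chord is A-C#-E-G#: a major seventh chord on A.
In C# minor, A is the submediant; the diatonic major seventh chord there is VI7.

VI7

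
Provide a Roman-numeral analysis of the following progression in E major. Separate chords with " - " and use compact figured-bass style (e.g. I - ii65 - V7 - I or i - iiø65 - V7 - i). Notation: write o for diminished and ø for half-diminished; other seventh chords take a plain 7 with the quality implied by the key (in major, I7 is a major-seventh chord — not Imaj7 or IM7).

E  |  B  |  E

I - V - I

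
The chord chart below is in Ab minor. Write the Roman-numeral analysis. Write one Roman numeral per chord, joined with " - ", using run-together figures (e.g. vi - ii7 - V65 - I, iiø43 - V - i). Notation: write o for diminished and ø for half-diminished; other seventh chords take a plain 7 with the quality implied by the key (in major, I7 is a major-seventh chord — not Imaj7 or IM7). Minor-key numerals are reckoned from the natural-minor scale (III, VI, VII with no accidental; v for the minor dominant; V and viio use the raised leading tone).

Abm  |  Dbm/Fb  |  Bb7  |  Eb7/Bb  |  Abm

i - iv6 - V7/V - V43 - i

Abm has root Ab, degree 1 in Ab minor, so i.
Dbm/Fb: minor triad on Db = scale degree 4 → iv6.
Bb7 is the secondary dominant of V (dominant seventh chord on Bb): V7/V.
Eb7/Bb: dominant seventh chord on Eb = scale degree 5 → V43.
Abm: root Ab is the tonic; minor triad there is i.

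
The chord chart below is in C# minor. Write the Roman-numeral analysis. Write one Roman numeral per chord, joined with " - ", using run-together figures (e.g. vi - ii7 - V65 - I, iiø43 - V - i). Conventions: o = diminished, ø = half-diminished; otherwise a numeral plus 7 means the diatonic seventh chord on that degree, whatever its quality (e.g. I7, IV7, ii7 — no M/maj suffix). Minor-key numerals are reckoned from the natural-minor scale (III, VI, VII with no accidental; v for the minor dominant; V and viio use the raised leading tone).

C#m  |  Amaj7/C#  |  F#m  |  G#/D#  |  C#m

C#m: minor triad on C# = scale degree 1 → i.
Amaj7/C#: root A is the submediant; major seventh chord there is VI65.
F#m: minor triad on F# = scale degree 4 → iv.
G#/D#: major triad on G# = scale degree 5 → V64.
C#m: minor triad on C# = scale degree 1 → i.

i - VI65 - iv - V64 - i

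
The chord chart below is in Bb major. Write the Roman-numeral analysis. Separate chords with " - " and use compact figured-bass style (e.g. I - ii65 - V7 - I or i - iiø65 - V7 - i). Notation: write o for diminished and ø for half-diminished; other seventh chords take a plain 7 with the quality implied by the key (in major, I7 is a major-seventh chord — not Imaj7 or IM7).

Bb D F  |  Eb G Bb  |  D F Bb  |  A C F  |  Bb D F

I - IV - I6 - V6 - I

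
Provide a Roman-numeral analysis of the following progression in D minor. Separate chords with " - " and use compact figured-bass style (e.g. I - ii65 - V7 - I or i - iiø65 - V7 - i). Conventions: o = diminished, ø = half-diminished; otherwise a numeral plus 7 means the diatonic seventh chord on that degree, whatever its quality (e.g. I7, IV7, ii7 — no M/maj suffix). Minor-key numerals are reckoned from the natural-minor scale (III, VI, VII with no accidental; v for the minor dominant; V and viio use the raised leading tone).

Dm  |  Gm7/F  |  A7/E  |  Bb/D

i - iv42 - V43 - VI6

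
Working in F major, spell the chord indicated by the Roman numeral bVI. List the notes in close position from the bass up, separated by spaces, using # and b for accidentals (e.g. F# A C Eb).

Db F Ab

Scale degree 6 in F major is D; lowering it a half step gives Db. bVI is a major triad on the lowered sixth degree, borrowed from the parallel minor.
So the chord is Db-F-Ab.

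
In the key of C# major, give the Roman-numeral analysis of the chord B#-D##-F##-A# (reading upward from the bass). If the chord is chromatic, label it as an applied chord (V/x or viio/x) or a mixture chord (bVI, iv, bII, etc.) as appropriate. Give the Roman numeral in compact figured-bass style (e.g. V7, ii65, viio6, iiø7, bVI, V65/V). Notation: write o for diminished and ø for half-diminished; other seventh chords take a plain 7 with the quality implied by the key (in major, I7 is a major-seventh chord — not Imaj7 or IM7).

V7/iii

The pitches B#-D##-F##-A# form a dominant seventh chord rooted on B#.
B# is not a diatonic chord root with this quality in C# major, but it lies a perfect fifth above E# (iii), so the chord functions as an applied dominant of iii.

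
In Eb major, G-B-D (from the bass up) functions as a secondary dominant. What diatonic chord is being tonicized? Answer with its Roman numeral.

vi

The chord is a major triad on G.
A dominant resolves down a perfect fifth: G → C. In Eb major, C is scale degree 6, i.e. vi.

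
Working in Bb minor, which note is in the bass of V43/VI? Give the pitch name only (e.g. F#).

Ab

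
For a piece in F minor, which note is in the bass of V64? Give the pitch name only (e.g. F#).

G

V in F minor has root C; the chord is C-E-G.
The figure 64 means second inversion — the fifth is in the bass.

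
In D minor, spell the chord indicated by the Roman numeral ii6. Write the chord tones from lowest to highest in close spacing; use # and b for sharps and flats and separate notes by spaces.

G B E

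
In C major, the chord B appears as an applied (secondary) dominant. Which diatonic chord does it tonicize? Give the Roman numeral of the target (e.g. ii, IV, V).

The chord is a major triad on B.
A dominant resolves down a perfect fifth: B → E. In C major, E is scale degree 3, i.e. iii.

iii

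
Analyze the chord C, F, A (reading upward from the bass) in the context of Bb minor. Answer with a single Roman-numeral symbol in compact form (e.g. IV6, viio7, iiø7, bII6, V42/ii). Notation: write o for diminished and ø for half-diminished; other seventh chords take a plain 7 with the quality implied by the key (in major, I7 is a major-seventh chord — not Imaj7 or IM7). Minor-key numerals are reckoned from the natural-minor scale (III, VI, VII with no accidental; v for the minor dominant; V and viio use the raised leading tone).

V64

Stacked in thirds the chord is F-A-C: a major triad on F.
In Bb minor, F is the dominant; the diatonic major triad there is V.
With C in the bass the chord is in second inversion, so the figured bass is 64.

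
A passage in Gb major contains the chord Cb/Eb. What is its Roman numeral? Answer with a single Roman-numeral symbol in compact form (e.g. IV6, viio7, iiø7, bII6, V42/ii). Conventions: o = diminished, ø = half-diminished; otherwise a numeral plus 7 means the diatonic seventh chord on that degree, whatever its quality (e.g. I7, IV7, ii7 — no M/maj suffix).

IV6

The pitches Cb-Eb-Gb form a major triad rooted on Cb.
In Gb major, Cb is the subdominant; the diatonic major triad there is IV.
With Eb in the bass the chord is in first inversion, so the figured bass is 6.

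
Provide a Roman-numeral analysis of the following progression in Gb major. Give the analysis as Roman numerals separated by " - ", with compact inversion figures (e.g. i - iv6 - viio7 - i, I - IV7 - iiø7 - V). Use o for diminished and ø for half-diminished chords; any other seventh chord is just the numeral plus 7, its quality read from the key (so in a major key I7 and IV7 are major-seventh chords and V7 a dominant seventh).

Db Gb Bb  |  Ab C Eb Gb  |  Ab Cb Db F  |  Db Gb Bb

Db-Gb-Bb has root Gb, degree 1 in Gb major, so I64.
Ab-C-Eb-Gb is the secondary dominant of V (dominant seventh chord on Ab): V7/V.
Ab-Cb-Db-F has root Db, degree 5 in Gb major, so V43.
Db-Gb-Bb: major triad on Gb = scale degree 1 → I64.

I64 - V7/V - V43 - I64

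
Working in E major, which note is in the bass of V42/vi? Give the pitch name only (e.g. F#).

F#

The applied chord V42/vi is rooted on G#: G#-B#-D#-F#.
The figure 42 means third inversion — the seventh is in the bass.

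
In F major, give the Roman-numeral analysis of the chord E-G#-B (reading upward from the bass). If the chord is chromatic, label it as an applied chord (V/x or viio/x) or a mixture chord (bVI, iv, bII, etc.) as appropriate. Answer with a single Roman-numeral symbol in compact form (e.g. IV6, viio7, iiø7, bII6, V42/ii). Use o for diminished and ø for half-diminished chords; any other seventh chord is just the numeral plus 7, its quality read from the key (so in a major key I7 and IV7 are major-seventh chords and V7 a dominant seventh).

V/iii

Stacked in thirds the chord is E-G#-B: a major triad on E.
E is not a diatonic chord root with this quality in F major, but it lies a perfect fifth above A (iii), so the chord functions as an applied dominant of iii.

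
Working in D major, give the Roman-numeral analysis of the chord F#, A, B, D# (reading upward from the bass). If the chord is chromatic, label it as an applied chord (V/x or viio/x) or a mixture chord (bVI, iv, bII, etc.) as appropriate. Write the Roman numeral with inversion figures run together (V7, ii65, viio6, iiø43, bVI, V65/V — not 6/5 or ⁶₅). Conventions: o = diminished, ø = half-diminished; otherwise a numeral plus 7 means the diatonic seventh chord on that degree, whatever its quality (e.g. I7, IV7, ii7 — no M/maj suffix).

V43/ii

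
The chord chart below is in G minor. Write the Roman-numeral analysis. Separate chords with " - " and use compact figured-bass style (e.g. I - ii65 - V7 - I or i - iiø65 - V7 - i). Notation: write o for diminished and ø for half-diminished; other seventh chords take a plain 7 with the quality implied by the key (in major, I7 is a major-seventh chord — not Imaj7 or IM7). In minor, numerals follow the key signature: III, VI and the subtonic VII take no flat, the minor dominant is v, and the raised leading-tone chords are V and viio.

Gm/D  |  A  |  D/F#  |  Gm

Gm/D: root G is the tonic; minor triad there is i64.
A: a major triad on A, the applied dominant of V → V/V.
D/F#: root D is the dominant; major triad there is V6.
Gm has root G, degree 1 in G minor, so i.

i64 - V/V - V6 - i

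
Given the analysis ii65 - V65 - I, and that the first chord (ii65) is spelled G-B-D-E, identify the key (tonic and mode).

D major

The chord Em7/G is a minor seventh chord rooted on E; its label is ii65.
Counting down one scale step from E places the tonic on D; a minor seventh chord on degree 2 is diatonic only in major.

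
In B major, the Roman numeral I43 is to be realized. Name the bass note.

I in B major has root B; the chord is B-D#-F#-A#.
The figure 43 means second inversion — the fifth is in the bass.

F#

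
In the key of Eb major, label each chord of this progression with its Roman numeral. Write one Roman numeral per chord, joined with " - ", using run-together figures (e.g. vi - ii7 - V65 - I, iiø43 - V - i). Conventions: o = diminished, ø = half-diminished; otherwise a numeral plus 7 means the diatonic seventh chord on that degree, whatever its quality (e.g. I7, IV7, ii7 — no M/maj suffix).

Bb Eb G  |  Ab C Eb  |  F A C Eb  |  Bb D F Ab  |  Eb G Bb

Bb-Eb-G has root Eb, degree 1 in Eb major, so I64.
Ab-C-Eb: major triad on Ab = scale degree 4 → IV.
F-A-C-Eb: chromatic; F is V of V, so V7/V.
Bb-D-F-Ab: dominant seventh chord on Bb = scale degree 5 → V7.
Eb-G-Bb has root Eb, degree 1 in Eb major, so I.

I64 - IV - V7/V - V7 - I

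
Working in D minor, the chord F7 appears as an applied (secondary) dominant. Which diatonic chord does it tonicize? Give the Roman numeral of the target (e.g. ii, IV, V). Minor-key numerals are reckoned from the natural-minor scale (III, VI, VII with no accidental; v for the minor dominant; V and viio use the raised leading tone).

The chord is a dominant seventh chord on F.
A dominant resolves down a perfect fifth: F → Bb. In D minor, Bb is scale degree 6, i.e. VI.

VI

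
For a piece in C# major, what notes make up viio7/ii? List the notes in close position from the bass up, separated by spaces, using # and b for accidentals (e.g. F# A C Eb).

C## E# G# B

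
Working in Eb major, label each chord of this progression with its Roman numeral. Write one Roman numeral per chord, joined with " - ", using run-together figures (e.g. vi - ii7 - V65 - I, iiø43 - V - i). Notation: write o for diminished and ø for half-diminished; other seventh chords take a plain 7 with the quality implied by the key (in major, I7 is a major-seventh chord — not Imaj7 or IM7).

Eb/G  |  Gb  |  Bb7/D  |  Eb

Eb/G has root Eb, degree 1 in Eb major, so I6.
Gb is non-diatonic — bIII, a mixture chord from Eb minor.
Bb7/D: dominant seventh chord on Bb = scale degree 5 → V65.
Eb has root Eb, degree 1 in Eb major, so I.

I6 - bIII - V65 - I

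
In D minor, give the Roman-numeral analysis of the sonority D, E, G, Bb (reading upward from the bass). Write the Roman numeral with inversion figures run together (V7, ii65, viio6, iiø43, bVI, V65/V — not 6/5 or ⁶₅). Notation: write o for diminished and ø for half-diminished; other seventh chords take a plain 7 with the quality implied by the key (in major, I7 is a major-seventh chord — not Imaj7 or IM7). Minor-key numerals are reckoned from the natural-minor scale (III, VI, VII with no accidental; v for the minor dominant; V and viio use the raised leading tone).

The pitches E-G-Bb-D form a half-diminished seventh chord rooted on E.
E is scale degree 2 in D minor, and a half-diminished seventh chord on that degree is written iiø7.
With D in the bass the chord is in third inversion, so the figured bass is 42.

iiø42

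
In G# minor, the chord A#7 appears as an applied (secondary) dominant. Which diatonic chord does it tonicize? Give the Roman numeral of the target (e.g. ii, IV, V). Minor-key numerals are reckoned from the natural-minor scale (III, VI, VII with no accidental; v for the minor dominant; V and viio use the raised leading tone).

The chord is a dominant seventh chord on A#.
A dominant resolves down a perfect fifth: A# → D#. In G# minor, D# is scale degree 5, i.e. V.

V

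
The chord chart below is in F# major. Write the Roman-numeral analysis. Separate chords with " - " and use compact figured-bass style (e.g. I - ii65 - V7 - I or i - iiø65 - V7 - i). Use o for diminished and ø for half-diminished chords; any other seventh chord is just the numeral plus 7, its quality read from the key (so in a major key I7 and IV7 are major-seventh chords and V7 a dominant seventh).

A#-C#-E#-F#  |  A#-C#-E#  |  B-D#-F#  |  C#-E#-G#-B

I65 - iii - IV - V7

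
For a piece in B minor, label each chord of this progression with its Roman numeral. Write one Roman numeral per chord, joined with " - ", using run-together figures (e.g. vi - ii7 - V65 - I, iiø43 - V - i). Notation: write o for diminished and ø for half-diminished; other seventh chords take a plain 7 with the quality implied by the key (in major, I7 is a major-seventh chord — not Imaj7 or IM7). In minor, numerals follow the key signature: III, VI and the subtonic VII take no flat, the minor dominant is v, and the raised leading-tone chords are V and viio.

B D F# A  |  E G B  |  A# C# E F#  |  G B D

B-D-F#-A: root B is the tonic; minor seventh chord there is i7.
E-G-B: root E is the subdominant; minor triad there is iv.
A#-C#-E-F#: dominant seventh chord on F# = scale degree 5 → V65.
G-B-D has root G, degree 6 in B minor, so VI.

i7 - iv - V65 - VI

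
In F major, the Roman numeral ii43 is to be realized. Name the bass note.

ii in F major has root G; the chord is G-Bb-D-F.
The figure 43 means second inversion — the fifth is in the bass.

D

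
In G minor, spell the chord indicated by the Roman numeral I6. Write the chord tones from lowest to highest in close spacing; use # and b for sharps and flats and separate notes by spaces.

B D G

Scale degree 1 in G minor is G; here the chord built on it is altered to a major triad. I6 is the major tonic (Picardy third), borrowed from the parallel major.
So the chord is G-B-D, a major triad.
The figured bass 6 indicates first inversion, placing the third (B) in the bass: B-D-G.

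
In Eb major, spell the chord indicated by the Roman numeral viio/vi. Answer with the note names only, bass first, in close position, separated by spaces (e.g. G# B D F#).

viio/vi is a secondary leading-tone chord. The target vi is C in Eb major; the applied chord is rooted a semitone below, on B.
Building a diminished triad on B gives B-D-F.

B D F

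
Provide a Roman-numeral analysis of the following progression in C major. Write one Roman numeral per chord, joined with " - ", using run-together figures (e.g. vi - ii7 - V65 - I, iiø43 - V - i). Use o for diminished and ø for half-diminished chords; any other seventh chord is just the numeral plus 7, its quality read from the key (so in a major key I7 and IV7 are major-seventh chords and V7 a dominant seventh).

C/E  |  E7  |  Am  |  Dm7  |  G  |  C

I6 - V7/vi - vi - ii7 - V - I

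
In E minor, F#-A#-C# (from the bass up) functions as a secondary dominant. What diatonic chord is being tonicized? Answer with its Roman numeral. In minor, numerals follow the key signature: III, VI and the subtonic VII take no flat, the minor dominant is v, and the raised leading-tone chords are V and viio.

The chord is a major triad on F#.
A dominant resolves down a perfect fifth: F# → B. In E minor, B is scale degree 5, i.e. V.

V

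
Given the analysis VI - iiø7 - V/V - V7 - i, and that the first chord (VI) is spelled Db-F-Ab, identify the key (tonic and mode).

F minor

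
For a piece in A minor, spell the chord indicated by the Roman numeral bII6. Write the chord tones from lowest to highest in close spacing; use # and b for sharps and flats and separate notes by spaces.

D F Bb

Scale degree 2 in A minor is B; lowering it a half step gives Bb. bII6 is the Neapolitan sixth — a major triad on the lowered second degree, here in its customary first inversion.
So the chord is Bb-D-F, a major triad.
With the 6 figure the chord is in first inversion; from the bass D upward in close position it reads D-F-Bb.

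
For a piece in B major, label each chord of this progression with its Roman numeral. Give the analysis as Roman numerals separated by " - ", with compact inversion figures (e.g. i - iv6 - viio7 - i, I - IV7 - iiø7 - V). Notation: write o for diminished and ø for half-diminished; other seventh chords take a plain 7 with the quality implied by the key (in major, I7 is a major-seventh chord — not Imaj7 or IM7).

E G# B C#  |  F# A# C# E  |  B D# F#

E-G#-B-C#: minor seventh chord on C# = scale degree 2 → ii65.
F#-A#-C#-E: root F# is the dominant; dominant seventh chord there is V7.
B-D#-F#: major triad on B = scale degree 1 → I.

ii65 - V7 - I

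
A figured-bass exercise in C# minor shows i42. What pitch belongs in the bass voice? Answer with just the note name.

B

i in C# minor has root C#; the chord is C#-E-G#-B.
The figure 42 means third inversion — the seventh is in the bass.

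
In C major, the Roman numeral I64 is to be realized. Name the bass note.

G

I in C major has root C; the chord is C-E-G.
The figure 64 means second inversion — the fifth is in the bass.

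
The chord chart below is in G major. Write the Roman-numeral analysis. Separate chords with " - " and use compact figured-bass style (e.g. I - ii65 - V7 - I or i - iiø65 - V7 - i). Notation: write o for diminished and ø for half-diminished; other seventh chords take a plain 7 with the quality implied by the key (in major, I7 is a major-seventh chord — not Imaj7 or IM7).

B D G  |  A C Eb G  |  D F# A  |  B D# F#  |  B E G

B-D-G: root G is the tonic; major triad there is I6.
A-C-Eb-G is non-diatonic — iiø7, a mixture chord from G minor.
D-F#-A: root D is the dominant; major triad there is V.
B-D#-F# is the secondary dominant of vi (major triad on B): V/vi.
B-E-G: root E is the submediant; minor triad there is vi64.

I6 - iiø7 - V - V/vi - vi64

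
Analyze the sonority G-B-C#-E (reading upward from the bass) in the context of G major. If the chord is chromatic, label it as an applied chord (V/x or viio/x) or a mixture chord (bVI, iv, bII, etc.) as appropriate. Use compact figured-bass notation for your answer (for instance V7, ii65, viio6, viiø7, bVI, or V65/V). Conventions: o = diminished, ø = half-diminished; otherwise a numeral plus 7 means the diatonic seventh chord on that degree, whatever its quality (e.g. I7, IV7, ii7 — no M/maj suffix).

The pitches C#-E-G-B form a half-diminished seventh chord rooted on C#.
C# sits a half step below D (V in G major); a diminished chord there is the applied leading-tone chord of V.
With G in the bass the chord is in second inversion, so the figured bass is 43.

viiø43/V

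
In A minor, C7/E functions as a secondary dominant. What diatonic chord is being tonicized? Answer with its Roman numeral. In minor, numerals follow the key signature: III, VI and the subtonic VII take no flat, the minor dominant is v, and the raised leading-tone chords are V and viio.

The chord is a dominant seventh chord on C.
A dominant resolves down a perfect fifth: C → F. In A minor, F is scale degree 6, i.e. VI.

VI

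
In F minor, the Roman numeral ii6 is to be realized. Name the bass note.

ii in F minor has root G; the chord is G-Bb-D.
The figure 6 means first inversion — the third is in the bass.

Bb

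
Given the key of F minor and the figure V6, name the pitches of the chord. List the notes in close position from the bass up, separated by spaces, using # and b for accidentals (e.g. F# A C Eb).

E G C

In F minor, scale degree 5 is C. The dominant is major (leading tone raised), so V is a major triad.
Stacking thirds from C gives C-E-G.
The figured bass 6 indicates first inversion, placing the third (E) in the bass: E-G-C.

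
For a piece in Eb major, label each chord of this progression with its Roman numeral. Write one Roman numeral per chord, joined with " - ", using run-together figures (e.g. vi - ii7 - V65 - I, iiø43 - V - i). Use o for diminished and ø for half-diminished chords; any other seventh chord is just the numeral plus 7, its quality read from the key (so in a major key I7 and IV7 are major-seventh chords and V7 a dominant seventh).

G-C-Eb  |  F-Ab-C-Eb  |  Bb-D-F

G-C-Eb: minor triad on C = scale degree 6 → vi64.
F-Ab-C-Eb: minor seventh chord on F = scale degree 2 → ii7.
Bb-D-F: major triad on Bb = scale degree 5 → V.

vi64 - ii7 - V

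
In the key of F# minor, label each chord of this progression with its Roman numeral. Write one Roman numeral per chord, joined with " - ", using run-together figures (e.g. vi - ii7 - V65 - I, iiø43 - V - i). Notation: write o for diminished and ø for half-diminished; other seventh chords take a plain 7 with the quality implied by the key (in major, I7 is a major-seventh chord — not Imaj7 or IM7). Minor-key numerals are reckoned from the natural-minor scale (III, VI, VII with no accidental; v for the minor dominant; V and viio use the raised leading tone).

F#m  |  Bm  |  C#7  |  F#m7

i - iv - V7 - i7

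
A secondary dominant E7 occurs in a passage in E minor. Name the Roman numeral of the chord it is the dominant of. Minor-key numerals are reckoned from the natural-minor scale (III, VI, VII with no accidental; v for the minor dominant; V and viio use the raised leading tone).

The chord is a dominant seventh chord on E.
A dominant resolves down a perfect fifth: E → A. In E minor, A is scale degree 4, i.e. iv.

iv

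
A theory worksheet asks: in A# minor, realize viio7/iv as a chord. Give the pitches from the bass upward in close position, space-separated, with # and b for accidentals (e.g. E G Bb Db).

C## E# G# B

The slash marks an applied leading-tone chord: viio of iv. In A# minor, iv is D#, so the leading tone to it is C##, a half step below.
Building a fully diminished seventh chord on C## gives C##-E#-G#-B.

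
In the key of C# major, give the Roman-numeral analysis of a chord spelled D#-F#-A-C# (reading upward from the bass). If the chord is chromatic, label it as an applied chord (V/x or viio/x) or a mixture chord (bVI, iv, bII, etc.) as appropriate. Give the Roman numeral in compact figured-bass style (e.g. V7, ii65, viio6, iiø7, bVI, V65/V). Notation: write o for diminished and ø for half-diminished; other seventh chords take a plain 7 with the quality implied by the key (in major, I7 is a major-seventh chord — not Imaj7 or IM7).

The pitches D#-F#-A-C# form a half-diminished seventh chord rooted on D#.
D# is the second degree of C# major. This is the half-diminished supertonic seventh, borrowed from the parallel minor.

iiø7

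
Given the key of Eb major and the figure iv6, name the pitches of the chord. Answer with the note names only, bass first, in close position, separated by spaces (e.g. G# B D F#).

Cb Eb Ab

Scale degree 4 in Eb major is Ab; here the chord built on it is altered to a minor triad. iv6 is the minor subdominant, borrowed from the parallel minor.
So the chord is Ab-Cb-Eb, a minor triad.
The figured bass 6 indicates first inversion, placing the third (Cb) in the bass: Cb-Eb-Ab.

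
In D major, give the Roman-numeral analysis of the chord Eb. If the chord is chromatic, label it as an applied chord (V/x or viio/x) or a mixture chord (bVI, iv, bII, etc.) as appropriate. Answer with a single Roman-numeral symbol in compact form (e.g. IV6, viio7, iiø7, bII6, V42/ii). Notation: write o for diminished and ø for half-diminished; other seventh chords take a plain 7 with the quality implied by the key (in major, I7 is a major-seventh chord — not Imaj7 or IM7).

bII

The pitches Eb-G-Bb form a major triad rooted on Eb.
Eb is the lowered second degree of D major (diatonic 2 would be E). This is the Neapolitan chord — a major triad on the lowered second degree.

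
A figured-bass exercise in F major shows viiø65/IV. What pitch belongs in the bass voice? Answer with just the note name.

C

The applied chord viiø65/IV is rooted on A: A-C-Eb-G.
The figure 65 means first inversion — the third is in the bass.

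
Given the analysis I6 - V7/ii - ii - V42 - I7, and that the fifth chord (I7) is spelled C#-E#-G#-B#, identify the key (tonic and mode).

C# major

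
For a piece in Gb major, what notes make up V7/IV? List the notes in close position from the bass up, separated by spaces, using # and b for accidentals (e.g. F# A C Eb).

Gb Bb Db Fb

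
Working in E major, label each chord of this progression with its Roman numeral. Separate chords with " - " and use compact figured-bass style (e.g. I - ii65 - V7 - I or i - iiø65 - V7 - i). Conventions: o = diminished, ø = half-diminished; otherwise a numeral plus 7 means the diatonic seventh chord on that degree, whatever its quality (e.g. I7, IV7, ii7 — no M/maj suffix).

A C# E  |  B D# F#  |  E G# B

IV - V - I

A-C#-E: major triad on A = scale degree 4 → IV.
B-D#-F#: major triad on B = scale degree 5 → V.
E-G#-B: major triad on E = scale degree 1 → I.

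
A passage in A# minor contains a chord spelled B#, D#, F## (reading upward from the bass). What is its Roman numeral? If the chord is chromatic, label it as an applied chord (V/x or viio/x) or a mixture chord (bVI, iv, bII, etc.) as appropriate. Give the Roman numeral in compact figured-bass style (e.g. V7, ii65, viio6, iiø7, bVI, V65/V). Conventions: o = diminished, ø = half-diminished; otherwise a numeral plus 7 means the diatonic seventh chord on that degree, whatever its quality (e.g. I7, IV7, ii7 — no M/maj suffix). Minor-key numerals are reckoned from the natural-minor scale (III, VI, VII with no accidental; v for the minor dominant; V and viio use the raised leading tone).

The pitches B#-D#-F## form a minor triad rooted on B#.
B# is the second degree of A# minor. This is the minor supertonic, borrowed from the parallel major (the Dorian ii).

ii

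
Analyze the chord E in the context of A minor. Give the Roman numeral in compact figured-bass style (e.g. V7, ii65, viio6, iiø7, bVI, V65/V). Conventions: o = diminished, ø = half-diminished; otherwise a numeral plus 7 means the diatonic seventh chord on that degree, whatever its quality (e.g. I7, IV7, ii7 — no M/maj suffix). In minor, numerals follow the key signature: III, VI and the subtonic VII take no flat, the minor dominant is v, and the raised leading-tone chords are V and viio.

The pitches E-G#-B form a major triad rooted on E.
In A minor, E is the dominant; the diatonic major triad there is V.

V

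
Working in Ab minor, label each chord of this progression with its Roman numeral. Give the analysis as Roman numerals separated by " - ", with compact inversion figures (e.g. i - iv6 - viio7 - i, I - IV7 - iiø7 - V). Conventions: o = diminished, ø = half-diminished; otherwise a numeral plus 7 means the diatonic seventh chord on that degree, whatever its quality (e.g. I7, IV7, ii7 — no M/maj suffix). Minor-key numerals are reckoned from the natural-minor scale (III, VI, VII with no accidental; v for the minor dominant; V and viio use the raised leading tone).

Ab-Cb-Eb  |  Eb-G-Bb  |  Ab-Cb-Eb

i - V - i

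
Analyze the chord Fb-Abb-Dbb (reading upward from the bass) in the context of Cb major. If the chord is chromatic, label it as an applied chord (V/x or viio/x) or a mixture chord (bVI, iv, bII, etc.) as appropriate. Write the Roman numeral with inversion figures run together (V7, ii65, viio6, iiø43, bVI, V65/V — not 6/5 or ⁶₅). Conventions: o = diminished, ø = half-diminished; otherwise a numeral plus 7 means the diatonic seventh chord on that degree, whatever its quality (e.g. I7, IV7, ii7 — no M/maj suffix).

Stacked in thirds the chord is Dbb-Fb-Abb: a major triad on Dbb.
Dbb is the lowered second degree of Cb major (diatonic 2 would be Db). This is the Neapolitan sixth — a major triad on the lowered second degree, here in its customary first inversion.
With Fb in the bass the chord is in first inversion, so the figured bass is 6.

bII6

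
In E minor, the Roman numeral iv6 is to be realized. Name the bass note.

C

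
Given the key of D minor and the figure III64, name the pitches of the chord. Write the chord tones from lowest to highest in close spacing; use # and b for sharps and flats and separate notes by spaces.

C F A

The numeral's case and figure indicate a major triad. In D minor its root, the third degree, is F.
Stacking thirds from F gives F-A-C.
With the 64 figure the chord is in second inversion; from the bass C upward in close position it reads C-F-A.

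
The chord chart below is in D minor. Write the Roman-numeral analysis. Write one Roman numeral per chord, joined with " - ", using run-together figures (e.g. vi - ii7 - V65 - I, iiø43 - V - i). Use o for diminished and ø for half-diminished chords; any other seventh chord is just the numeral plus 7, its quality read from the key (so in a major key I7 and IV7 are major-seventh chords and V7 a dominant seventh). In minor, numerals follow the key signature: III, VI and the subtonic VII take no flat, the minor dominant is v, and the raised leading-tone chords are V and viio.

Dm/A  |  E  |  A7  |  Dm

Dm/A has root D, degree 1 in D minor, so i64.
E is the secondary dominant of V (major triad on E): V/V.
A7 has root A, degree 5 in D minor, so V7.
Dm: minor triad on D = scale degree 1 → i.

i64 - V/V - V7 - i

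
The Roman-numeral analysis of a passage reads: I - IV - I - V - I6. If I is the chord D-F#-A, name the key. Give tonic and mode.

I is given as D-F#-A — a major triad with root D.
If D is scale degree 1 and the mode makes that degree carry a major triad, the tonic is D and the mode is major.

D major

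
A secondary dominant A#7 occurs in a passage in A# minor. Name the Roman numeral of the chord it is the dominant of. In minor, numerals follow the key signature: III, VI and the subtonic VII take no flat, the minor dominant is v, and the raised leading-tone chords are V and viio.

iv

The chord is a dominant seventh chord on A#.
A dominant resolves down a perfect fifth: A# → D#. In A# minor, D# is scale degree 4, i.e. iv.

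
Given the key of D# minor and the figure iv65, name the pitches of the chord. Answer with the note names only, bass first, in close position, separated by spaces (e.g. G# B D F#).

In D# minor, the subdominant is G#, and the diatonic chord built there is a minor seventh chord.
Stacking thirds from G# gives G#-B-D#-F#.
With the 65 figure the chord is in first inversion; from the bass B upward in close position it reads B-D#-F#-G#.

B D# F# G#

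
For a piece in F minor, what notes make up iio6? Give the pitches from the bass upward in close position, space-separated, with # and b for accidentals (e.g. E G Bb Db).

The numeral's case and figure indicate a diminished triad. In F minor its root, scale degree 2, is G.
That chord is spelled G-Bb-Db.
With the 6 figure the chord is in first inversion; from the bass Bb upward in close position it reads Bb-Db-G.

Bb Db G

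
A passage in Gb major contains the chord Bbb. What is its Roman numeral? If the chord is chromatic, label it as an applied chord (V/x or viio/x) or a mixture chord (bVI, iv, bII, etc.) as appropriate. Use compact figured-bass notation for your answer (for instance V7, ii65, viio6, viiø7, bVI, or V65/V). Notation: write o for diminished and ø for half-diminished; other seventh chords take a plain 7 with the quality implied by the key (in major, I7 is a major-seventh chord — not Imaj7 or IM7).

bIII

Stacked in thirds the chord is Bbb-Db-Fb: a major triad on Bbb.
Bbb is the lowered third degree of Gb major (diatonic 3 would be Bb). This is a major triad on the lowered third degree, borrowed from the parallel minor.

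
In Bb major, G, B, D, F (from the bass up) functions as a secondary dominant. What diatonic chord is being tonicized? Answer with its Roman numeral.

The chord is a dominant seventh chord on G.
A dominant resolves down a perfect fifth: G → C. In Bb major, C is scale degree 2, i.e. ii.

ii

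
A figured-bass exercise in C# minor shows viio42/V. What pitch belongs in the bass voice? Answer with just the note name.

E

The applied chord viio42/V is rooted on F##: F##-A#-C#-E.
The figure 42 means third inversion — the seventh is in the bass.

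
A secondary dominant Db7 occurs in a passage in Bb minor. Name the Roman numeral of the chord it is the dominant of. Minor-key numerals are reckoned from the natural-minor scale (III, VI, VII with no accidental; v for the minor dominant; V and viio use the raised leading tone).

VI

The chord is a dominant seventh chord on Db.
A dominant resolves down a perfect fifth: Db → Gb. In Bb minor, Gb is scale degree 6, i.e. VI.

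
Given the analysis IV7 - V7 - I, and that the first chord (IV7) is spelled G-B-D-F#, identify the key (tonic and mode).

IV7 is given as G-B-D-F# — a major seventh chord with root G.
IV7 on G implies G is the subdominant; that puts the tonic at D, and the uppercase numeral fits major mode.

D major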